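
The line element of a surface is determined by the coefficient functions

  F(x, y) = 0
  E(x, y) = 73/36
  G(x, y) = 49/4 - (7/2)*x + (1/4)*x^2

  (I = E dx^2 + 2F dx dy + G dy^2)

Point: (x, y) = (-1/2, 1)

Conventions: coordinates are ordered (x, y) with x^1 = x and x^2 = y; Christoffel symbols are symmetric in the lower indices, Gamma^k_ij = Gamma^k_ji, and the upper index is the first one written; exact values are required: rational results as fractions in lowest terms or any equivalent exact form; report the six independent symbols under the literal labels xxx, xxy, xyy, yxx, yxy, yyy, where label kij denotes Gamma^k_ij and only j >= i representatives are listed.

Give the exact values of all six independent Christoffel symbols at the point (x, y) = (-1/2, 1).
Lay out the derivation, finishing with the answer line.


E = 73/36, F = 0, G = 225/16 at the point
E_x = 0, E_y = 0, F_x = 0, F_y = 0, G_x = -15/4, G_y = 0
EG - F^2 = 1825/64;  g^inv = (64/1825) * [[225/16, 0], [0, 73/36]]
first-kind symbols [ij,l] = (1/2)(d_i g_jl + d_j g_il - d_l g_ij): [xx,x] = E_x/2 = 0, [xx,y] = F_x - E_y/2 = 0, [xy,x] = E_y/2 = 0, [xy,y] = G_x/2 = -15/8, [yy,x] = F_y - G_x/2 = 15/8, [yy,y] = G_y/2 = 0
Gamma^x_ij = (G*[ij,x] - F*[ij,y])/(EG - F^2), Gamma^y_ij = (E*[ij,y] - F*[ij,x])/(EG - F^2)

Answer: Gamma_xxx = 0, Gamma_xxy = 0, Gamma_xyy = 135/146, Gamma_yxx = 0, Gamma_yxy = -2/15, Gamma_yyy = 0


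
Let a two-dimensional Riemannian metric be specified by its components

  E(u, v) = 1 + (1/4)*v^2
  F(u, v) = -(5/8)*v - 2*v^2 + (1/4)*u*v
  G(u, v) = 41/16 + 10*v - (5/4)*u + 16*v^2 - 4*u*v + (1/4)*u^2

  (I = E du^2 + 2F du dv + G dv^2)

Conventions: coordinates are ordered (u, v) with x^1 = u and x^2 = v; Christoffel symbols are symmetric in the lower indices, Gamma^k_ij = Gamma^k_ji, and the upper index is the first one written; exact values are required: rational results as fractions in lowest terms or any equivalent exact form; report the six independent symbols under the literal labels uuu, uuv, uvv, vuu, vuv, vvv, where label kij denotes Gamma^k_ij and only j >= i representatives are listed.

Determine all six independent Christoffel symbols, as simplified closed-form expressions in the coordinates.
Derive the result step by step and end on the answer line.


E = 1 + (1/4)*v^2; F = -(5/8)*v - 2*v^2 + (1/4)*u*v; G = 41/16 + 10*v - (5/4)*u + 16*v^2 - 4*u*v + (1/4)*u^2
Gamma^k_ij = (1/2) g^{kl} (d_i g_jl + d_j g_il - d_l g_ij), with g^inv = (1/(EG-F^2)) [[G, -F], [-F, E]]
first partials: E_u = 0, E_v = (1/2)*v, F_u = (1/4)*v, F_v = -5/8 - 4*v + (1/4)*u, G_u = -5/4 - 4*v + (1/2)*u, G_v = 10 + 32*v - 4*u
D = EG - F^2 = 41/16 + 10*v - (5/4)*u + (65/4)*v^2 - 4*u*v + (1/4)*u^2
expanded: Gamma^u_uu = (G E_u - 2F F_u + F E_v)/(2D), Gamma^u_uv = (G E_v - F G_u)/(2D), Gamma^u_vv = (2G F_v - G G_u - F G_v)/(2D), Gamma^v_uu = (2E F_u - E E_v - F E_u)/(2D), Gamma^v_uv = (E G_u - F E_v)/(2D), Gamma^v_vv = (E G_v - 2F F_v + F G_u)/(2D); substitute and cancel common factors

Answer: Gamma_uuu = 0, Gamma_uuv = 4*v/(4*u^2 - 64*u*v - 20*u + 260*v^2 + 160*v + 41), Gamma_uvv = -32*v/(4*u^2 - 64*u*v - 20*u + 260*v^2 + 160*v + 41), Gamma_vuu = 0, Gamma_vuv = (4*u - 32*v - 10)/(4*u^2 - 64*u*v - 20*u + 260*v^2 + 160*v + 41), Gamma_vvv = (-32*u + 256*v + 80)/(4*u^2 - 64*u*v - 20*u + 260*v^2 + 160*v + 41)


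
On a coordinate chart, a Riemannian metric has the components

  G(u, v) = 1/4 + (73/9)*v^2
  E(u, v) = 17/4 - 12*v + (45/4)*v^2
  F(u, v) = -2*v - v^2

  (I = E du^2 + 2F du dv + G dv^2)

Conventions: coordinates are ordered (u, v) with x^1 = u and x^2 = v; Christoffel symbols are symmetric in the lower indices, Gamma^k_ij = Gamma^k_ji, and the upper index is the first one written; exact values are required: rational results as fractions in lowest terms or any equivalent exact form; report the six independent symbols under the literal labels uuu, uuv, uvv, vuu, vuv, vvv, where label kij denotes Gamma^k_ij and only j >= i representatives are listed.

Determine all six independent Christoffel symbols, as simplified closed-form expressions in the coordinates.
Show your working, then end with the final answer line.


E = 17/4 - 12*v + (45/4)*v^2; F = -2*v - v^2; G = 1/4 + (73/9)*v^2
Gamma^k_ij = (1/2) g^{kl} (d_i g_jl + d_j g_il - d_l g_ij), with g^inv = (1/(EG-F^2)) [[G, -F], [-F, E]]
first partials: E_u = 0, E_v = -12 + (45/2)*v, F_u = 0, F_v = -2 - 2*v, G_u = 0, G_v = (146/9)*v
D = EG - F^2 = 17/16 - 3*v + (4793/144)*v^2 - (304/3)*v^3 + (361/4)*v^4
expanded: Gamma^u_uu = (G E_u - 2F F_u + F E_v)/(2D), Gamma^u_uv = (G E_v - F G_u)/(2D), Gamma^u_vv = (2G F_v - G G_u - F G_v)/(2D), Gamma^v_uu = (2E F_u - E E_v - F E_u)/(2D), Gamma^v_uv = (E G_u - F E_v)/(2D), Gamma^v_vv = (E G_v - 2F F_v + F G_u)/(2D); substitute and cancel common factors

Answer: Gamma_uuu = (-1620*v^3 - 2376*v^2 + 1728*v)/(12996*v^4 - 14592*v^3 + 4793*v^2 - 432*v + 153), Gamma_uuv = (13140*v^3 - 7008*v^2 + 405*v - 216)/(12996*v^4 - 14592*v^3 + 4793*v^2 - 432*v + 153), Gamma_uvv = (-1168*v^3 - 72*v - 72)/(12996*v^4 - 14592*v^3 + 4793*v^2 - 432*v + 153), Gamma_vuu = (-18225*v^3 + 29160*v^2 - 17253*v + 3672)/(12996*v^4 - 14592*v^3 + 4793*v^2 - 432*v + 153), Gamma_vuv = (1620*v^3 + 2376*v^2 - 1728*v)/(12996*v^4 - 14592*v^3 + 4793*v^2 - 432*v + 153), Gamma_vvv = (12852*v^3 - 14880*v^2 + 4388*v)/(12996*v^4 - 14592*v^3 + 4793*v^2 - 432*v + 153)


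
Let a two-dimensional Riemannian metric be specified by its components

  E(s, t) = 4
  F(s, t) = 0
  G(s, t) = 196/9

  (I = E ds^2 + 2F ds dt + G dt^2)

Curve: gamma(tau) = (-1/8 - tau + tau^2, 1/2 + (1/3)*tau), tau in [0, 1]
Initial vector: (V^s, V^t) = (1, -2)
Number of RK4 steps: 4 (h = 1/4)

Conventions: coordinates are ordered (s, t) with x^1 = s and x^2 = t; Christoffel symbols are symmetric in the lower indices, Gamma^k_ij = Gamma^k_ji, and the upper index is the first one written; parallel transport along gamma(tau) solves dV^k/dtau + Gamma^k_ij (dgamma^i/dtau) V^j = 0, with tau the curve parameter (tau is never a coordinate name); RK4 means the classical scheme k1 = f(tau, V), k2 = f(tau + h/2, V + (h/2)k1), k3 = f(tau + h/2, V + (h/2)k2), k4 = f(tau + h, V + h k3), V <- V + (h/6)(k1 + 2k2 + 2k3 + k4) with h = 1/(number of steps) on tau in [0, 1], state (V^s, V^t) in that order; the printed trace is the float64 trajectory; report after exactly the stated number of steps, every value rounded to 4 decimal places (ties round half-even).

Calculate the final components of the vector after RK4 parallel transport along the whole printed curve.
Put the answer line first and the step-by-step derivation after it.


Answer: V^s = 1.0000, V^t = -2.0000

gamma'(tau) = (-1 + 2*tau, 1/3); f(tau, V)^k = -Gamma^k_ij(gamma(tau)) gamma'^i(tau) V^j; h = 1/4; intermediate values shown to 6 dp
curve data and Christoffel symbols at the stage parameters:
  tau = 0.000000: gamma = (-0.125000, 0.500000), gamma' = (-1.000000, 0.333333); Gamma_sss = 0.000000, Gamma_sst = 0.000000, Gamma_stt = 0.000000, Gamma_tss = 0.000000, Gamma_tst = 0.000000, Gamma_ttt = 0.000000
  tau = 0.125000: gamma = (-0.234375, 0.541667), gamma' = (-0.750000, 0.333333); Gamma_sss = 0.000000, Gamma_sst = 0.000000, Gamma_stt = 0.000000, Gamma_tss = 0.000000, Gamma_tst = 0.000000, Gamma_ttt = 0.000000
  tau = 0.250000: gamma = (-0.312500, 0.583333), gamma' = (-0.500000, 0.333333); Gamma_sss = 0.000000, Gamma_sst = 0.000000, Gamma_stt = 0.000000, Gamma_tss = 0.000000, Gamma_tst = 0.000000, Gamma_ttt = 0.000000
  tau = 0.375000: gamma = (-0.359375, 0.625000), gamma' = (-0.250000, 0.333333); Gamma_sss = 0.000000, Gamma_sst = 0.000000, Gamma_stt = 0.000000, Gamma_tss = 0.000000, Gamma_tst = 0.000000, Gamma_ttt = 0.000000
  tau = 0.500000: gamma = (-0.375000, 0.666667), gamma' = (0.000000, 0.333333); Gamma_sss = 0.000000, Gamma_sst = 0.000000, Gamma_stt = 0.000000, Gamma_tss = 0.000000, Gamma_tst = 0.000000, Gamma_ttt = 0.000000
  tau = 0.625000: gamma = (-0.359375, 0.708333), gamma' = (0.250000, 0.333333); Gamma_sss = 0.000000, Gamma_sst = 0.000000, Gamma_stt = 0.000000, Gamma_tss = 0.000000, Gamma_tst = 0.000000, Gamma_ttt = 0.000000
  tau = 0.750000: gamma = (-0.312500, 0.750000), gamma' = (0.500000, 0.333333); Gamma_sss = 0.000000, Gamma_sst = 0.000000, Gamma_stt = 0.000000, Gamma_tss = 0.000000, Gamma_tst = 0.000000, Gamma_ttt = 0.000000
  tau = 0.875000: gamma = (-0.234375, 0.791667), gamma' = (0.750000, 0.333333); Gamma_sss = 0.000000, Gamma_sst = 0.000000, Gamma_stt = 0.000000, Gamma_tss = 0.000000, Gamma_tst = 0.000000, Gamma_ttt = 0.000000
  tau = 1.000000: gamma = (-0.125000, 0.833333), gamma' = (1.000000, 0.333333); Gamma_sss = 0.000000, Gamma_sst = 0.000000, Gamma_stt = 0.000000, Gamma_tss = 0.000000, Gamma_tst = 0.000000, Gamma_ttt = 0.000000
step 0: V^s = 1.0000, V^t = -2.0000
step 1: k1 = (0.000000, 0.000000), k2 = (0.000000, 0.000000), k3 = (0.000000, 0.000000), k4 = (0.000000, 0.000000); V <- V + (h/6)(k1 + 2k2 + 2k3 + k4): V^s = 1.0000, V^t = -2.0000
step 2: k1 = (0.000000, 0.000000), k2 = (0.000000, 0.000000), k3 = (0.000000, 0.000000), k4 = (0.000000, 0.000000); V <- V + (h/6)(k1 + 2k2 + 2k3 + k4): V^s = 1.0000, V^t = -2.0000
step 3: k1 = (0.000000, 0.000000), k2 = (0.000000, 0.000000), k3 = (0.000000, 0.000000), k4 = (0.000000, 0.000000); V <- V + (h/6)(k1 + 2k2 + 2k3 + k4): V^s = 1.0000, V^t = -2.0000
step 4: k1 = (0.000000, 0.000000), k2 = (0.000000, 0.000000), k3 = (0.000000, 0.000000), k4 = (0.000000, 0.000000); V <- V + (h/6)(k1 + 2k2 + 2k3 + k4): V^s = 1.0000, V^t = -2.0000


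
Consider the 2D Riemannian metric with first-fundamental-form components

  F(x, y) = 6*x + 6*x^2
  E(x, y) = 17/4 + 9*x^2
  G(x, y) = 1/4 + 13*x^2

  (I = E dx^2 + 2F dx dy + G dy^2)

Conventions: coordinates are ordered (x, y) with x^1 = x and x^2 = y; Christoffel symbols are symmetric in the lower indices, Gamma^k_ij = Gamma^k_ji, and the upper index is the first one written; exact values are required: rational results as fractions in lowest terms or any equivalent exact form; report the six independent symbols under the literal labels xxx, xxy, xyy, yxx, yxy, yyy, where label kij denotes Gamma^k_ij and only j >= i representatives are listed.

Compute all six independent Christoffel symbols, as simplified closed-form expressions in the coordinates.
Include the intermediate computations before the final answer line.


E = 17/4 + 9*x^2; F = 6*x + 6*x^2; G = 1/4 + 13*x^2
Gamma^k_ij = (1/2) g^{kl} (d_i g_jl + d_j g_il - d_l g_ij), with g^inv = (1/(EG-F^2)) [[G, -F], [-F, E]]
first partials: E_x = 18*x, E_y = 0, F_x = 6 + 12*x, F_y = 0, G_x = 26*x, G_y = 0
D = EG - F^2 = 17/16 + (43/2)*x^2 - 72*x^3 + 81*x^4
expanded: Gamma^x_xx = (G E_x - 2F F_x + F E_y)/(2D), Gamma^x_xy = (G E_y - F G_x)/(2D), Gamma^x_yy = (2G F_y - G G_x - F G_y)/(2D), Gamma^y_xx = (2E F_x - E E_y - F E_x)/(2D), Gamma^y_xy = (E G_x - F E_y)/(2D), Gamma^y_yy = (E G_y - 2F F_y + F G_x)/(2D); substitute and cancel common factors

Answer: Gamma_xxx = (720*x^3 - 1728*x^2 - 540*x)/(1296*x^4 - 1152*x^3 + 344*x^2 + 17), Gamma_xxy = (-1248*x^3 - 1248*x^2)/(1296*x^4 - 1152*x^3 + 344*x^2 + 17), Gamma_xyy = (-2704*x^3 - 52*x)/(1296*x^4 - 1152*x^3 + 344*x^2 + 17), Gamma_yxx = (864*x^3 + 816*x + 408)/(1296*x^4 - 1152*x^3 + 344*x^2 + 17), Gamma_yxy = (1872*x^3 + 884*x)/(1296*x^4 - 1152*x^3 + 344*x^2 + 17), Gamma_yyy = (1248*x^3 + 1248*x^2)/(1296*x^4 - 1152*x^3 + 344*x^2 + 17)


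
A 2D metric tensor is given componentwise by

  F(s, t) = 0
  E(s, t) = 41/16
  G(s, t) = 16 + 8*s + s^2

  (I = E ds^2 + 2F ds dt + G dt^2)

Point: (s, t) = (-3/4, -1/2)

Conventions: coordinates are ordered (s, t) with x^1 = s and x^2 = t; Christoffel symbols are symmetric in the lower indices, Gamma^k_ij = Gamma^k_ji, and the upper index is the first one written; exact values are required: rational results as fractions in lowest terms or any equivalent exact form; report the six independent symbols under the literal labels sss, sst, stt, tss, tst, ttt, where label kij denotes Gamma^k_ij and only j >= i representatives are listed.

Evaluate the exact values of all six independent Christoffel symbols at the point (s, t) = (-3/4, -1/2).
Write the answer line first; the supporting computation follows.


Answer: Gamma_sss = 0, Gamma_sst = 0, Gamma_stt = -52/41, Gamma_tss = 0, Gamma_tst = 4/13, Gamma_ttt = 0

E = 41/16, F = 0, G = 169/16 at the point
E_s = 0, E_t = 0, F_s = 0, F_t = 0, G_s = 13/2, G_t = 0
EG - F^2 = 6929/256;  g^inv = (256/6929) * [[169/16, 0], [0, 41/16]]
first-kind symbols [ij,l] = (1/2)(d_i g_jl + d_j g_il - d_l g_ij): [ss,s] = E_s/2 = 0, [ss,t] = F_s - E_t/2 = 0, [st,s] = E_t/2 = 0, [st,t] = G_s/2 = 13/4, [tt,s] = F_t - G_s/2 = -13/4, [tt,t] = G_t/2 = 0
Gamma^s_ij = (G*[ij,s] - F*[ij,t])/(EG - F^2), Gamma^t_ij = (E*[ij,t] - F*[ij,s])/(EG - F^2)


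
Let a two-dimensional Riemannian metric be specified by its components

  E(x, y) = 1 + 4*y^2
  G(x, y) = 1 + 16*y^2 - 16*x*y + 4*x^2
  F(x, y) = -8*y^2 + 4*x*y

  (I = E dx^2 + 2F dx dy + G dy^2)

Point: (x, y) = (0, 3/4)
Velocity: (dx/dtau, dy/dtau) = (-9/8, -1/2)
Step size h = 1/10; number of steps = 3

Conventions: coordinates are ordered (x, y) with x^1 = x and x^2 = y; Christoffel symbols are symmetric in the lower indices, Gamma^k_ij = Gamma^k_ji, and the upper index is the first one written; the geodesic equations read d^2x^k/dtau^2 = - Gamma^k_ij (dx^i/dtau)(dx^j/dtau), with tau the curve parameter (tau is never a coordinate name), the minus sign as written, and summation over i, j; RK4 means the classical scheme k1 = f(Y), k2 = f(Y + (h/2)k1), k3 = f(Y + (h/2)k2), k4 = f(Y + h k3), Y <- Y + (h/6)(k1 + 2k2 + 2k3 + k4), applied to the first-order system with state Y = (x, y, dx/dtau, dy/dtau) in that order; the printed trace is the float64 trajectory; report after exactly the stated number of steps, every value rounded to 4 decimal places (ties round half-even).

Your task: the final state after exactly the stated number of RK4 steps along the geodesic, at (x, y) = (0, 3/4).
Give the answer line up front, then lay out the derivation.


Answer: x = -0.3440, y = 0.6141, dx/dtau = -1.1668, dy/dtau = -0.4059

f(Y) = (dx/dtau, dy/dtau, -Gamma^x_ij Y'^i Y'^j, -Gamma^y_ij Y'^i Y'^j) with the Gammas evaluated at the stage position; h = 0.100000; intermediate values shown to 6 dp
step 0: x = 0.0000, y = 0.7500, dx/dtau = -1.1250, dy/dtau = -0.5000
step 1:
  k1: at (x, y) = (0.000000, 0.750000), (dx/dtau, dy/dtau) = (-1.125000, -0.500000); Gamma_xxx = 0.000000, Gamma_xxy = 0.244898, Gamma_xyy = -0.489796, Gamma_yxx = 0.000000, Gamma_yxy = -0.489796, Gamma_yyy = 0.979592; k1 = (-1.125000, -0.500000, -0.153061, 0.306122)
  k2: at (x, y) = (-0.056250, 0.725000), (dx/dtau, dy/dtau) = (-1.132653, -0.484694); Gamma_xxx = 0.000000, Gamma_xxy = 0.238141, Gamma_xyy = -0.476282, Gamma_yxx = 0.000000, Gamma_yxy = -0.494759, Gamma_yyy = 0.989517; k2 = (-1.132653, -0.484694, -0.149582, 0.310770)
  k3: at (x, y) = (-0.056633, 0.725765), (dx/dtau, dy/dtau) = (-1.132479, -0.484462); Gamma_xxx = 0.000000, Gamma_xxy = 0.237855, Gamma_xyy = -0.475710, Gamma_yxx = 0.000000, Gamma_yxy = -0.494270, Gamma_yyy = 0.988541; k3 = (-1.132479, -0.484462, -0.149344, 0.310342)
  k4: at (x, y) = (-0.113248, 0.701554), (dx/dtau, dy/dtau) = (-1.139934, -0.468966); Gamma_xxx = 0.000000, Gamma_xxy = 0.230660, Gamma_xyy = -0.461319, Gamma_yxx = 0.000000, Gamma_yxy = -0.498553, Gamma_yyy = 0.997106; k4 = (-1.139934, -0.468966, -0.145159, 0.313751)
  Y <- Y + (h/6)(k1 + 2k2 + 2k3 + k4): x = -0.1133, y = 0.7015, dx/dtau = -1.1399, dy/dtau = -0.4690
step 2:
  k1: at (x, y) = (-0.113253, 0.701545), (dx/dtau, dy/dtau) = (-1.139935, -0.468965); Gamma_xxx = 0.000000, Gamma_xxy = 0.230660, Gamma_xyy = -0.461321, Gamma_yxx = 0.000000, Gamma_yxy = -0.498557, Gamma_yyy = 0.997114; k1 = (-1.139935, -0.468965, -0.145160, 0.313753)
  k2: at (x, y) = (-0.170250, 0.678097), (dx/dtau, dy/dtau) = (-1.147193, -0.453277); Gamma_xxx = 0.000000, Gamma_xxy = 0.223069, Gamma_xyy = -0.446139, Gamma_yxx = 0.000000, Gamma_yxy = -0.502145, Gamma_yyy = 1.004290; k2 = (-1.147193, -0.453277, -0.140327, 0.315885)
  k3: at (x, y) = (-0.170613, 0.678882), (dx/dtau, dy/dtau) = (-1.146951, -0.453171); Gamma_xxx = 0.000000, Gamma_xxy = 0.222817, Gamma_xyy = -0.445634, Gamma_yxx = 0.000000, Gamma_yxy = -0.501631, Gamma_yyy = 1.003262; k3 = (-1.146951, -0.453171, -0.140108, 0.315426)
  k4: at (x, y) = (-0.227948, 0.656228), (dx/dtau, dy/dtau) = (-1.153945, -0.437422); Gamma_xxx = 0.000000, Gamma_xxy = 0.214911, Gamma_xyy = -0.429823, Gamma_yxx = 0.000000, Gamma_yxy = -0.504475, Gamma_yyy = 1.008949; k4 = (-1.153945, -0.437422, -0.134716, 0.316228)
  Y <- Y + (h/6)(k1 + 2k2 + 2k3 + k4): x = -0.2280, y = 0.6562, dx/dtau = -1.1539, dy/dtau = -0.4374
step 3:
  k1: at (x, y) = (-0.227956, 0.656224), (dx/dtau, dy/dtau) = (-1.153947, -0.437422); Gamma_xxx = 0.000000, Gamma_xxy = 0.214911, Gamma_xyy = -0.429821, Gamma_yxx = 0.000000, Gamma_yxy = -0.504476, Gamma_yyy = 1.008952; k1 = (-1.153947, -0.437422, -0.134716, 0.316229)
  k2: at (x, y) = (-0.285653, 0.634353), (dx/dtau, dy/dtau) = (-1.160683, -0.421610); Gamma_xxx = 0.000000, Gamma_xxy = 0.206735, Gamma_xyy = -0.413470, Gamma_yxx = 0.000000, Gamma_yxy = -0.506564, Gamma_yyy = 1.013128; k2 = (-1.160683, -0.421610, -0.128837, 0.315691)
  k3: at (x, y) = (-0.285990, 0.635143), (dx/dtau, dy/dtau) = (-1.160389, -0.421637); Gamma_xxx = 0.000000, Gamma_xxy = 0.206523, Gamma_xyy = -0.413047, Gamma_yxx = 0.000000, Gamma_yxy = -0.506040, Gamma_yyy = 1.012079; k3 = (-1.160389, -0.421637, -0.128658, 0.315248)
  k4: at (x, y) = (-0.343995, 0.614060), (dx/dtau, dy/dtau) = (-1.166813, -0.405897); Gamma_xxx = 0.000000, Gamma_xxy = 0.198172, Gamma_xyy = -0.396345, Gamma_yxx = 0.000000, Gamma_yxy = -0.507360, Gamma_yyy = 1.014721; k4 = (-1.166813, -0.405897, -0.122412, 0.313400)
  Y <- Y + (h/6)(k1 + 2k2 + 2k3 + k4): x = -0.3440, y = 0.6141, dx/dtau = -1.1668, dy/dtau = -0.4059


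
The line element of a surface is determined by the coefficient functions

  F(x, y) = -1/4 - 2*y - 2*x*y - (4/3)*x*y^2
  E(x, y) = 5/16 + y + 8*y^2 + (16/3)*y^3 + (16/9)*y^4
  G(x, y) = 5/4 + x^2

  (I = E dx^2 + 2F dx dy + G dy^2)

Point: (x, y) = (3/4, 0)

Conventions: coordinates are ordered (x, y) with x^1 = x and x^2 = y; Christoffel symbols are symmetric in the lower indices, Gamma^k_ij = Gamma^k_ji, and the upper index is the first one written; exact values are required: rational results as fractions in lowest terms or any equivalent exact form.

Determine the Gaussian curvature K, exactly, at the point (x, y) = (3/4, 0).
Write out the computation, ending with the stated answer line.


E = 5/16, F = -1/4, G = 29/16, EG - F^2 = 129/256 at the point
E_x = 0, E_y = 1, F_x = 0, F_y = -7/2, G_x = 3/2, G_y = 0
E_yy = 16, F_xy = -2, G_xx = 2
Brioschi: K = (det M1 - det M2) / (EG - F^2)^2 with the standard first/second-derivative matrices M1, M2.
M1 = [[-E_yy/2 + F_xy - G_xx/2, E_x/2, F_x - E_y/2], [F_y - G_x/2, E, F], [G_y/2, F, G]] = [[-11, 0, -1/2], [-17/4, 5/16, -1/4], [0, -1/4, 29/16]]; det M1 = -1555/256
M2 = [[0, E_y/2, G_x/2], [E_y/2, E, F], [G_x/2, F, G]] = [[0, 1/2, 3/4], [1/2, 5/16, -1/4], [3/4, -1/4, 29/16]]; det M2 = -209/256
det M1 - det M2 = -673/128; K = -673/128 / (129/256)^2 = -344576/16641

Answer: K = -344576/16641


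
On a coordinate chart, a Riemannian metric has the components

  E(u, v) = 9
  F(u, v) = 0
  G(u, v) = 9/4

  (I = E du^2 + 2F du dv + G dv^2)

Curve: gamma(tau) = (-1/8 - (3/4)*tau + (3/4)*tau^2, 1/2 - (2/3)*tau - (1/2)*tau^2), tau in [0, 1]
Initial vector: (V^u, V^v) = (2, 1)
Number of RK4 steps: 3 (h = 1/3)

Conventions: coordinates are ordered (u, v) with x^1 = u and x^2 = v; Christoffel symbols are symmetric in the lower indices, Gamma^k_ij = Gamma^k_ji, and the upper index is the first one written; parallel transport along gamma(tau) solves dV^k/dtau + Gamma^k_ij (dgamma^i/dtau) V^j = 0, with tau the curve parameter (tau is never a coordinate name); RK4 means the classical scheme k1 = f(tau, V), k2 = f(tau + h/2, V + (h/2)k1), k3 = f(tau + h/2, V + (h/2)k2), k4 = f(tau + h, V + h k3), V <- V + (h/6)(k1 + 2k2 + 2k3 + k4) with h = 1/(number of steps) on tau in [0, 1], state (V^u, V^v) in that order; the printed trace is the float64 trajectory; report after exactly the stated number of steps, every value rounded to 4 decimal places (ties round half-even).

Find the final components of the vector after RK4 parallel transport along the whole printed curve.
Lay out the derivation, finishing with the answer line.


gamma'(tau) = (-3/4 + (3/2)*tau, -2/3 - tau); f(tau, V)^k = -Gamma^k_ij(gamma(tau)) gamma'^i(tau) V^j; h = 1/3; intermediate values shown to 6 dp
curve data and Christoffel symbols at the stage parameters:
  tau = 0.000000: gamma = (-0.125000, 0.500000), gamma' = (-0.750000, -0.666667); Gamma_uuu = 0.000000, Gamma_uuv = 0.000000, Gamma_uvv = 0.000000, Gamma_vuu = 0.000000, Gamma_vuv = 0.000000, Gamma_vvv = 0.000000
  tau = 0.166667: gamma = (-0.229167, 0.375000), gamma' = (-0.500000, -0.833333); Gamma_uuu = 0.000000, Gamma_uuv = 0.000000, Gamma_uvv = 0.000000, Gamma_vuu = 0.000000, Gamma_vuv = 0.000000, Gamma_vvv = 0.000000
  tau = 0.333333: gamma = (-0.291667, 0.222222), gamma' = (-0.250000, -1.000000); Gamma_uuu = 0.000000, Gamma_uuv = 0.000000, Gamma_uvv = 0.000000, Gamma_vuu = 0.000000, Gamma_vuv = 0.000000, Gamma_vvv = 0.000000
  tau = 0.500000: gamma = (-0.312500, 0.041667), gamma' = (0.000000, -1.166667); Gamma_uuu = 0.000000, Gamma_uuv = 0.000000, Gamma_uvv = 0.000000, Gamma_vuu = 0.000000, Gamma_vuv = 0.000000, Gamma_vvv = 0.000000
  tau = 0.666667: gamma = (-0.291667, -0.166667), gamma' = (0.250000, -1.333333); Gamma_uuu = 0.000000, Gamma_uuv = 0.000000, Gamma_uvv = 0.000000, Gamma_vuu = 0.000000, Gamma_vuv = 0.000000, Gamma_vvv = 0.000000
  tau = 0.833333: gamma = (-0.229167, -0.402778), gamma' = (0.500000, -1.500000); Gamma_uuu = 0.000000, Gamma_uuv = 0.000000, Gamma_uvv = 0.000000, Gamma_vuu = 0.000000, Gamma_vuv = 0.000000, Gamma_vvv = 0.000000
  tau = 1.000000: gamma = (-0.125000, -0.666667), gamma' = (0.750000, -1.666667); Gamma_uuu = 0.000000, Gamma_uuv = 0.000000, Gamma_uvv = 0.000000, Gamma_vuu = 0.000000, Gamma_vuv = 0.000000, Gamma_vvv = 0.000000
step 0: V^u = 2.0000, V^v = 1.0000
step 1: k1 = (0.000000, 0.000000), k2 = (0.000000, 0.000000), k3 = (0.000000, 0.000000), k4 = (0.000000, 0.000000); V <- V + (h/6)(k1 + 2k2 + 2k3 + k4): V^u = 2.0000, V^v = 1.0000
step 2: k1 = (0.000000, 0.000000), k2 = (0.000000, 0.000000), k3 = (0.000000, 0.000000), k4 = (0.000000, 0.000000); V <- V + (h/6)(k1 + 2k2 + 2k3 + k4): V^u = 2.0000, V^v = 1.0000
step 3: k1 = (0.000000, 0.000000), k2 = (0.000000, 0.000000), k3 = (0.000000, 0.000000), k4 = (0.000000, 0.000000); V <- V + (h/6)(k1 + 2k2 + 2k3 + k4): V^u = 2.0000, V^v = 1.0000

Answer: V^u = 2.0000, V^v = 1.0000


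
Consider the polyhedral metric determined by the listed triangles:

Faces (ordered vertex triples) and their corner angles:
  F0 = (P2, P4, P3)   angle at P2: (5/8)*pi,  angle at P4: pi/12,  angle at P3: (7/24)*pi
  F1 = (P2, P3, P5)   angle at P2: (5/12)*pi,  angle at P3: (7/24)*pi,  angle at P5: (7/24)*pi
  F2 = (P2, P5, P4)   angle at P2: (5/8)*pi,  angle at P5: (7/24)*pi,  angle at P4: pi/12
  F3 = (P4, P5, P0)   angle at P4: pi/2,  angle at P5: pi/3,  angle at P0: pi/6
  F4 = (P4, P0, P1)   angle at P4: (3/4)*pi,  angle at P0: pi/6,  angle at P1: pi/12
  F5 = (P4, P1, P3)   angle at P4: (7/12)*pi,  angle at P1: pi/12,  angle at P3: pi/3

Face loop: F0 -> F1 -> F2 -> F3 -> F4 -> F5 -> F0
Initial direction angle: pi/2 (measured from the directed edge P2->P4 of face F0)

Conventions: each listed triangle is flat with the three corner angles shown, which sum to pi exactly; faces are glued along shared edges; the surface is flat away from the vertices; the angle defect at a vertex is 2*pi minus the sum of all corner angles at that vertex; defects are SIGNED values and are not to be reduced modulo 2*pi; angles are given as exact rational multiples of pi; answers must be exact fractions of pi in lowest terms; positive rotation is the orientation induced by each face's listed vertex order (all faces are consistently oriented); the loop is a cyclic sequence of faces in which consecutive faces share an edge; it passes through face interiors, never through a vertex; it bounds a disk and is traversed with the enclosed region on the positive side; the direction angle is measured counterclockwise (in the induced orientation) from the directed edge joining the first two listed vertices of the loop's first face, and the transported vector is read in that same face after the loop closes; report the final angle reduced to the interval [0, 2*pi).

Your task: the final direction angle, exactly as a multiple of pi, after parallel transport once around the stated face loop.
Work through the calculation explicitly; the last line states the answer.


enclosed vertex P2: corner angles sum to (5/3)*pi, defect = 2*pi - (5/3)*pi = pi/3
enclosed vertex P4: corner angles sum to 2*pi, defect = 2*pi - 2*pi = 0
the rotation equals the total enclosed defect, so the final angle is initial + defects (mod 2*pi)
final angle = pi/2 + pi/3 = (5/6)*pi (mod 2*pi)

Answer: final direction angle = (5/6)*pi


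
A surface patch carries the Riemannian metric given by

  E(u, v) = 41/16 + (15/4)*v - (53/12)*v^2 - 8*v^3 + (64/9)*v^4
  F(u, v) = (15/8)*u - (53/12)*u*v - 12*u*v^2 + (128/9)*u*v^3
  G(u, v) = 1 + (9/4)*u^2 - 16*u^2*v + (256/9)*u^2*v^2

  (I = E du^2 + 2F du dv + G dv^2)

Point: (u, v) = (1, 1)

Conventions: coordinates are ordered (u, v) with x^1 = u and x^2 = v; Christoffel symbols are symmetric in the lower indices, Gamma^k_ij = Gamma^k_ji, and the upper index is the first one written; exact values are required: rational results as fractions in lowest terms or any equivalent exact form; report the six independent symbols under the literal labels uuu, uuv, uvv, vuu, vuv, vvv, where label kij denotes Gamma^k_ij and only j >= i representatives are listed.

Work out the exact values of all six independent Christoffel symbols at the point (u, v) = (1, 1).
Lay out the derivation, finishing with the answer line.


E = 145/144, F = -23/72, G = 565/36 at the point
E_u = 0, E_v = -23/36, F_u = -23/72, F_v = 57/4, G_u = 529/18, G_v = 368/9
EG - F^2 = 2261/144;  g^inv = (144/2261) * [[565/36, 23/72], [23/72, 145/144]]
first-kind symbols [ij,l] = (1/2)(d_i g_jl + d_j g_il - d_l g_ij): [uu,u] = E_u/2 = 0, [uu,v] = F_u - E_v/2 = 0, [uv,u] = E_v/2 = -23/72, [uv,v] = G_u/2 = 529/36, [vv,u] = F_v - G_u/2 = -4/9, [vv,v] = G_v/2 = 184/9
Gamma^u_ij = (G*[ij,u] - F*[ij,v])/(EG - F^2), Gamma^v_ij = (E*[ij,v] - F*[ij,u])/(EG - F^2)

Answer: Gamma_uuu = 0, Gamma_uuv = -46/2261, Gamma_uvv = -64/2261, Gamma_vuu = 0, Gamma_vuv = 2116/2261, Gamma_vvv = 2944/2261


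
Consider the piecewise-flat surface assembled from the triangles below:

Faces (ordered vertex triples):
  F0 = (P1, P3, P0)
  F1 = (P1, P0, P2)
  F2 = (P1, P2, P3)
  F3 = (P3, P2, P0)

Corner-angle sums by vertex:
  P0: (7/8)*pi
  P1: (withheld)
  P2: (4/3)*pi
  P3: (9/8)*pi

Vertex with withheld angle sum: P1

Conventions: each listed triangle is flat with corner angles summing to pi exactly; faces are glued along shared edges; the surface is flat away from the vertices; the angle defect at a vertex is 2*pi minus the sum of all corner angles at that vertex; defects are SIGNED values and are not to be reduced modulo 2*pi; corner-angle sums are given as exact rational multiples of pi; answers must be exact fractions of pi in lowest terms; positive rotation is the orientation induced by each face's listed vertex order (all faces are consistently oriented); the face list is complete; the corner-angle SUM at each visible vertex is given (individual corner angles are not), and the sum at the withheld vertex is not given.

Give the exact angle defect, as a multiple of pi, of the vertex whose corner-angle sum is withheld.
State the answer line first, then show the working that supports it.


Answer: defect(P1) = (4/3)*pi

V = 4, E = 6, F = 4; chi = V - E + F = 2
Gauss-Bonnet: total defect = 2*pi*chi = 4*pi; visible defects sum to (8/3)*pi


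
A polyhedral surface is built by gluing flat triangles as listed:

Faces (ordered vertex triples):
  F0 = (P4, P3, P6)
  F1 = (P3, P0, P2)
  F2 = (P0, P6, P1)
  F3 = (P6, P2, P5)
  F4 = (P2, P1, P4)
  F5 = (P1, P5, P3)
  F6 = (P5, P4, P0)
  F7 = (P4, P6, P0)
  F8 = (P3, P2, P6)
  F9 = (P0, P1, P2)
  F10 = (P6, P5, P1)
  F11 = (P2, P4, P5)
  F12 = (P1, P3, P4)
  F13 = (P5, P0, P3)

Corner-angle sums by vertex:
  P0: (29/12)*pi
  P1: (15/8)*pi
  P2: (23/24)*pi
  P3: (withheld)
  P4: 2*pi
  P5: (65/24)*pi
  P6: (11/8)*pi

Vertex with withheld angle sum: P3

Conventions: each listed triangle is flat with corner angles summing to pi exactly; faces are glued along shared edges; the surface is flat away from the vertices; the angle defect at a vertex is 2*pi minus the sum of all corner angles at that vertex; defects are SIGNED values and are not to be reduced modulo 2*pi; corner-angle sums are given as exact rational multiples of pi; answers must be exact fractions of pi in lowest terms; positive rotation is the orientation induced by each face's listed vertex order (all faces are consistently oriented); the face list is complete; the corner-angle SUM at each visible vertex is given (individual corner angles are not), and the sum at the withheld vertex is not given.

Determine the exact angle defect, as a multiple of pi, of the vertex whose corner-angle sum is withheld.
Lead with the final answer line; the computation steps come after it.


Answer: defect(P3) = (-2/3)*pi

V = 7, E = 21, F = 14; chi = V - E + F = 0
Gauss-Bonnet: total defect = 2*pi*chi = 0; visible defects sum to (2/3)*pi


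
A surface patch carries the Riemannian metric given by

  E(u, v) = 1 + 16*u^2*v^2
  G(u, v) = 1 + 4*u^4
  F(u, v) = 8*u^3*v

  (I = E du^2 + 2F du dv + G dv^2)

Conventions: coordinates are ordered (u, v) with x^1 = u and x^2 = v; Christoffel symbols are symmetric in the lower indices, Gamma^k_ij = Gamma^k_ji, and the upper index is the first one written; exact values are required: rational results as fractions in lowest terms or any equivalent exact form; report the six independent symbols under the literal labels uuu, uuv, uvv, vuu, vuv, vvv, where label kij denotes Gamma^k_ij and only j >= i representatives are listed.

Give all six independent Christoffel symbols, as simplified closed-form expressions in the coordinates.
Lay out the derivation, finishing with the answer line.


E = 1 + 16*u^2*v^2; F = 8*u^3*v; G = 1 + 4*u^4
Gamma^k_ij = (1/2) g^{kl} (d_i g_jl + d_j g_il - d_l g_ij), with g^inv = (1/(EG-F^2)) [[G, -F], [-F, E]]
first partials: E_u = 32*u*v^2, E_v = 32*u^2*v, F_u = 24*u^2*v, F_v = 8*u^3, G_u = 16*u^3, G_v = 0
D = EG - F^2 = 1 + 16*u^2*v^2 + 4*u^4
expanded: Gamma^u_uu = (G E_u - 2F F_u + F E_v)/(2D), Gamma^u_uv = (G E_v - F G_u)/(2D), Gamma^u_vv = (2G F_v - G G_u - F G_v)/(2D), Gamma^v_uu = (2E F_u - E E_v - F E_u)/(2D), Gamma^v_uv = (E G_u - F E_v)/(2D), Gamma^v_vv = (E G_v - 2F F_v + F G_u)/(2D); substitute and cancel common factors

Answer: Gamma_uuu = 16*u*v^2/(4*u^4 + 16*u^2*v^2 + 1), Gamma_uuv = 16*u^2*v/(4*u^4 + 16*u^2*v^2 + 1), Gamma_uvv = 0, Gamma_vuu = 8*u^2*v/(4*u^4 + 16*u^2*v^2 + 1), Gamma_vuv = 8*u^3/(4*u^4 + 16*u^2*v^2 + 1), Gamma_vvv = 0


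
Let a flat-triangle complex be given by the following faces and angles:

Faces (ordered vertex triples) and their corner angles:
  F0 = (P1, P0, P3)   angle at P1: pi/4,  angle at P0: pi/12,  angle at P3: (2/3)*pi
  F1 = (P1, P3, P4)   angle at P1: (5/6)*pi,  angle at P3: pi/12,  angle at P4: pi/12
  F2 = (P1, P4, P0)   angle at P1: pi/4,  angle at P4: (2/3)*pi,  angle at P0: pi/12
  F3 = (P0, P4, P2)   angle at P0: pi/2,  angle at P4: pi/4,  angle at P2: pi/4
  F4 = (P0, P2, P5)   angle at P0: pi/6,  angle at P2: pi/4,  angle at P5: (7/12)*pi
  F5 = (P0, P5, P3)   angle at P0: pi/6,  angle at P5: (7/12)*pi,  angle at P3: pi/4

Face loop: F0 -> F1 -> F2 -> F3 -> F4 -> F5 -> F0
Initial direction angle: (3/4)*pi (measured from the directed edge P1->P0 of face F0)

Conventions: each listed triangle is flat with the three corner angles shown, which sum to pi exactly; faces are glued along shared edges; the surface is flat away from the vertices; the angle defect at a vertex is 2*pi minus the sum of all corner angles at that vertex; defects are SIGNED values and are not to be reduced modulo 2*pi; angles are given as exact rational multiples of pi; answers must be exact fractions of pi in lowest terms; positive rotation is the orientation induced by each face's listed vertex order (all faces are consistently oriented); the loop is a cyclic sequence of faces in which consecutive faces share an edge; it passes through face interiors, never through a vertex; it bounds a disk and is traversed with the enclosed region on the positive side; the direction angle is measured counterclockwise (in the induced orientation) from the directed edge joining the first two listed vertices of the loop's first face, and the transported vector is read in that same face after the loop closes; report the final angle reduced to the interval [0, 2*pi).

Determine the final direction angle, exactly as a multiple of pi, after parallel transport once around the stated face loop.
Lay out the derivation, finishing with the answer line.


enclosed vertex P0: corner angles sum to pi, defect = 2*pi - pi = pi
enclosed vertex P1: corner angles sum to (4/3)*pi, defect = 2*pi - (4/3)*pi = (2/3)*pi
holonomy = initial angle + sum of enclosed defects (mod 2*pi), positive in the induced orientation
final angle = (3/4)*pi + (5/3)*pi = (5/12)*pi (mod 2*pi)

Answer: final direction angle = (5/12)*pi


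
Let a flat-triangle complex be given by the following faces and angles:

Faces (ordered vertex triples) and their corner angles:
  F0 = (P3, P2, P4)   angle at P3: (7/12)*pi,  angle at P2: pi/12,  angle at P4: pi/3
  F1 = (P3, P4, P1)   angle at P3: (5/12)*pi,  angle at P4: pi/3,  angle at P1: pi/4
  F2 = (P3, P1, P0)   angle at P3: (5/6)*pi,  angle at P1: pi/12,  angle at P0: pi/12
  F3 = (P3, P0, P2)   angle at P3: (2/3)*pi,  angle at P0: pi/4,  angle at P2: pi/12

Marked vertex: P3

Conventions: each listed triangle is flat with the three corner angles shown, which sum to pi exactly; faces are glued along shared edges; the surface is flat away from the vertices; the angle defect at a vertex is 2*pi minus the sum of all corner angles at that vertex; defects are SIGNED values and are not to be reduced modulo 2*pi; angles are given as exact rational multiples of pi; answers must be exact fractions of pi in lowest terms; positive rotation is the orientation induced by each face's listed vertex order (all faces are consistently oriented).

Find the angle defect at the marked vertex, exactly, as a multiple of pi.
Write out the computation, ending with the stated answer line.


Sum of corner angles at P3: (5/2)*pi
defect = 2*pi - (5/2)*pi

Answer: defect(P3) = -pi/2


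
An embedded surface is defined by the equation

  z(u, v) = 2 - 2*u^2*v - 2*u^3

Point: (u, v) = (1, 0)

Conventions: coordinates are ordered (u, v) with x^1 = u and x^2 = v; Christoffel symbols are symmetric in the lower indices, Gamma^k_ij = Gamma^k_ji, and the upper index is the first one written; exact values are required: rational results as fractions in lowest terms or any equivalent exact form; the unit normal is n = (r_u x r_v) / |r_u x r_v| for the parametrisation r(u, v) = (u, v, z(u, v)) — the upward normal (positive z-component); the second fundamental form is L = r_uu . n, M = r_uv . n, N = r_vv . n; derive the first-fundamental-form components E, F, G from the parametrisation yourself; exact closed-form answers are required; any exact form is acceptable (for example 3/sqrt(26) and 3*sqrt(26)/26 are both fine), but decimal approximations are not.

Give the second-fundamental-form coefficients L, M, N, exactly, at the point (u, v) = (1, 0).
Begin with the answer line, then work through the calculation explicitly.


Answer: L = -12*sqrt(41)/41, M = -4*sqrt(41)/41, N = 0

z_u = -6, z_v = -2, z_uu = -12, z_uv = -4, z_vv = 0
E = 37, F = 12, G = 5; answer radicand W^2 = 41
unnormalised second-form numerators: l = -12, m = -4, n = 0; L = l/sqrt(41), and similarly M = m/sqrt(W^2), N = n/sqrt(W^2)


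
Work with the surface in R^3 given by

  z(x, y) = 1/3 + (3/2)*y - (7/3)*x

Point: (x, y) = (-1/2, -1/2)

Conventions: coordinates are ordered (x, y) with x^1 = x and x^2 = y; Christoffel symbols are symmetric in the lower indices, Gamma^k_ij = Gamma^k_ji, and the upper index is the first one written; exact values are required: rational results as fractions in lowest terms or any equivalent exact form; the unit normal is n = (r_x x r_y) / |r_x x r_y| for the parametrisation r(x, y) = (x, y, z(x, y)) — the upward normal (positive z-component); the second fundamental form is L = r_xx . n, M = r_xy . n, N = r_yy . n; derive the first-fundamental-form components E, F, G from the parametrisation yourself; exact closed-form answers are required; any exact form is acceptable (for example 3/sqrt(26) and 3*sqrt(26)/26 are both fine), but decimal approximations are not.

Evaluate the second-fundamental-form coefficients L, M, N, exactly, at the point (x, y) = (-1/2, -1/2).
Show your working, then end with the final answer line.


z_x = -7/3, z_y = 3/2, z_xx = 0, z_xy = 0, z_yy = 0
E = 58/9, F = -7/2, G = 13/4; answer radicand W^2 = 313/36
unnormalised second-form numerators: l = 0, m = 0, n = 0; L = l/sqrt(313/36), and similarly M = m/sqrt(W^2), N = n/sqrt(W^2)

Answer: L = 0, M = 0, N = 0


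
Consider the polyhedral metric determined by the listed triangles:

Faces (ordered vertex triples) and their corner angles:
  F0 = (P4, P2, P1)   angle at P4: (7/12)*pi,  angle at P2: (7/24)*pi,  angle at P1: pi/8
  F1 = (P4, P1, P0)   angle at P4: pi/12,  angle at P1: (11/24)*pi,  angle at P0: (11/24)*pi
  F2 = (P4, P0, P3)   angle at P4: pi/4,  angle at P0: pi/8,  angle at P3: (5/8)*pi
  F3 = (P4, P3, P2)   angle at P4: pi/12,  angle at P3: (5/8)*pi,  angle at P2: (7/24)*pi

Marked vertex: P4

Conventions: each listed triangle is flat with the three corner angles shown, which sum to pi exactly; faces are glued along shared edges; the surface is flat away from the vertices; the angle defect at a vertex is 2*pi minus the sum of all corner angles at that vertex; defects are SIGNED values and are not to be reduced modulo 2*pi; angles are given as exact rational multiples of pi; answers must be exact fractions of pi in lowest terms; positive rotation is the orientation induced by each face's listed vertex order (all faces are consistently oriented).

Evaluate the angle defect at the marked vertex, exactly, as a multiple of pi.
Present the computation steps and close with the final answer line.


Sum of corner angles at P4: pi
defect = 2*pi - pi

Answer: defect(P4) = pi


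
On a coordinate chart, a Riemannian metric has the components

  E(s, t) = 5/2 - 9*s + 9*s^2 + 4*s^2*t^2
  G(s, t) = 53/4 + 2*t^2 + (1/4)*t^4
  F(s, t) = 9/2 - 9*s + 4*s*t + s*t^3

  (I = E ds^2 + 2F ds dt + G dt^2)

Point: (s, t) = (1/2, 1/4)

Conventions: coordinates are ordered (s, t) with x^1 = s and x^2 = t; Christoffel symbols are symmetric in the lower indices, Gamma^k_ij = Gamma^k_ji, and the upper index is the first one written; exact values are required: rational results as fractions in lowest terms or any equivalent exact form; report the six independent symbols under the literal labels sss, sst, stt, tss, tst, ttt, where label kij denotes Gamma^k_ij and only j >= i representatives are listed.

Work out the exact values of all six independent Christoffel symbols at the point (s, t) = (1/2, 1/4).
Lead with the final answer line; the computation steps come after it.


Answer: Gamma_sss = 888/595, Gamma_sst = 13697/16065, Gamma_stt = 303083/42840, Gamma_tss = -80/119, Gamma_tst = -104/3213, Gamma_ttt = -247/1071

E = 5/16, F = 65/128, G = 13697/1024 at the point
E_s = 1/4, E_t = 1/2, F_s = -511/64, F_t = 67/32, G_s = 0, G_t = 65/64
EG - F^2 = 16065/4096;  g^inv = (4096/16065) * [[13697/1024, -65/128], [-65/128, 5/16]]
first-kind symbols [ij,l] = (1/2)(d_i g_jl + d_j g_il - d_l g_ij): [ss,s] = E_s/2 = 1/8, [ss,t] = F_s - E_t/2 = -527/64, [st,s] = E_t/2 = 1/4, [st,t] = G_s/2 = 0, [tt,s] = F_t - G_s/2 = 67/32, [tt,t] = G_t/2 = 65/128
Gamma^s_ij = (G*[ij,s] - F*[ij,t])/(EG - F^2), Gamma^t_ij = (E*[ij,t] - F*[ij,s])/(EG - F^2)


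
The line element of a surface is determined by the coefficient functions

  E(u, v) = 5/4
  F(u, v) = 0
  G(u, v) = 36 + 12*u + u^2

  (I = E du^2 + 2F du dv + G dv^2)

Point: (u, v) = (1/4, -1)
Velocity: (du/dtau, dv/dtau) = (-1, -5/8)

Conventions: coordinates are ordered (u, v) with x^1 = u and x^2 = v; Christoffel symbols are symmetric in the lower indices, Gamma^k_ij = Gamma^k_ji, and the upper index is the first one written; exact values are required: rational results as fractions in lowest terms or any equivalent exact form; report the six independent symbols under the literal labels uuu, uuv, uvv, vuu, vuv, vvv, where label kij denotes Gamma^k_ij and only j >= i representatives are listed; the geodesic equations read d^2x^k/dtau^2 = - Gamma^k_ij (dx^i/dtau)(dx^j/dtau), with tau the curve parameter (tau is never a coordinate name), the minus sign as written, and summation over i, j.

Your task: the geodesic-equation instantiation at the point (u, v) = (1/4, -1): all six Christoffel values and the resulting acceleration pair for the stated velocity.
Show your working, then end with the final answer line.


E = 5/4, F = 0, G = 625/16 at the point
E_u = 0, E_v = 0, F_u = 0, F_v = 0, G_u = 25/2, G_v = 0
EG - F^2 = 3125/64;  g^inv = (64/3125) * [[625/16, 0], [0, 5/4]]
first-kind symbols [ij,l] = (1/2)(d_i g_jl + d_j g_il - d_l g_ij): [uu,u] = E_u/2 = 0, [uu,v] = F_u - E_v/2 = 0, [uv,u] = E_v/2 = 0, [uv,v] = G_u/2 = 25/4, [vv,u] = F_v - G_u/2 = -25/4, [vv,v] = G_v/2 = 0
Gamma^u_ij = (G*[ij,u] - F*[ij,v])/(EG - F^2), Gamma^v_ij = (E*[ij,v] - F*[ij,u])/(EG - F^2)
Gamma_uuu = 0, Gamma_uuv = 0, Gamma_uvv = -5, Gamma_vuu = 0, Gamma_vuv = 4/25, Gamma_vvv = 0
d^2u/dtau^2 = -(Gamma_uuu*(-1)^2 + 2*Gamma_uuv*(-1)*(-5/8) + Gamma_uvv*(-5/8)^2) = 125/64
d^2v/dtau^2 = -(Gamma_vuu*(-1)^2 + 2*Gamma_vuv*(-1)*(-5/8) + Gamma_vvv*(-5/8)^2) = -1/5

Answer: Gamma_uuu = 0, Gamma_uuv = 0, Gamma_uvv = -5, Gamma_vuu = 0, Gamma_vuv = 4/25, Gamma_vvv = 0; accelerations (d^2u/dtau^2, d^2v/dtau^2) = (125/64, -1/5)
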